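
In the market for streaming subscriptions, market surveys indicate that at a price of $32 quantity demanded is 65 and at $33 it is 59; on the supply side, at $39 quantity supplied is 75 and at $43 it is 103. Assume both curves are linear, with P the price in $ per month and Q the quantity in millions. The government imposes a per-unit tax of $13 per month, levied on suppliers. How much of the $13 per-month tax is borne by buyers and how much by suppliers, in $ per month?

Buyers bear $7 per month; suppliers bear $6 per month.

Demand slope: (59 − 65)/(33 − 32) = -6, so Qd = 257 − 6P.
Supply slope: (103 − 75)/(43 − 39) = 7, so Qs = 7P − 198.
Before the tax: set 257 − 6P = 7P − 198 → P* = $35, Q* = 47.
With the tax collected from suppliers, supply shifts: Qs = 7(P − 13) − 198.
New equilibrium: buyers pay $42, suppliers receive $29, Q = 5. (Wedge: Pb − Ps = 13.)
Burden on buyers: $7; on suppliers: $6. (They sum to $13.)
The less price-elastic side of the market bears the larger share of a per-unit tax.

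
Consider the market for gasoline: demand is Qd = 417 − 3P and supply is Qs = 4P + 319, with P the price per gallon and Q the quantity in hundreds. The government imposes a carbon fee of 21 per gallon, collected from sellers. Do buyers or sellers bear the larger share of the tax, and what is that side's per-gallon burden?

Buyers bear the larger share: 12 per gallon.

Without the tax, 417 − 3P = 4P + 319 gives 7P = 98, so P* = 14 and Q* = 375.
With the tax collected from sellers, supply shifts: Qs = 4(P − 21) + 319.
Solving gives Q = 339 with buyers paying 26 and sellers receiving 5 (the 21 wedge).
Per-gallon burden: buyers 12, sellers 9.
Buyers take the larger share because demand is less price-elastic here (demand slope 3 vs supply slope 4).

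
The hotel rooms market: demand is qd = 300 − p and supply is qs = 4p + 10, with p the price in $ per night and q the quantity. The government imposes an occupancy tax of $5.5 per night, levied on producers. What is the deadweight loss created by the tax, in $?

Without the tax, 300 − p = 4p + 10 gives 5p = 290, so p* = $58 and q* = 242.
With the tax collected from producers, supply shifts: qs = 4(p − 5.5) + 10.
Solving gives q = 237.6 with consumers paying $62.4 and producers receiving $56.9 (the $5.5 wedge).
Quantity falls by |ΔQ| = |242 − 237.6| = 4.4.
DWL = ½ · t · |ΔQ| = ½ · 5.5 · 4.4 = $12.1.

Deadweight loss = $12.1.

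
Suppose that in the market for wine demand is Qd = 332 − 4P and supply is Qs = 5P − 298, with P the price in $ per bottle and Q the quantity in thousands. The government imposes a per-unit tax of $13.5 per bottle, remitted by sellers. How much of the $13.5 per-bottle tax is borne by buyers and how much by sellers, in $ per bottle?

Before the tax: set 332 − 4P = 5P − 298 → P* = $70, Q* = 52.
With the tax collected from sellers, supply shifts: Qs = 5(P − 13.5) − 298.
New equilibrium: buyers pay $77.5, sellers receive $64, Q = 22. (Wedge: Pb − Ps = 13.5.)
Burden on buyers: $7.5; on sellers: $6. (They sum to $13.5.)
The less price-elastic side of the market bears the larger share of a per-unit tax.

Buyers bear $7.5 per bottle; sellers bear $6 per bottle.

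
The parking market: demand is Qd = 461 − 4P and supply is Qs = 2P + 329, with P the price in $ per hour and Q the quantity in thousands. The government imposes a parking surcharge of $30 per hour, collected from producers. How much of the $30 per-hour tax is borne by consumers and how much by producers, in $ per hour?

Without the tax, 461 − 4P = 2P + 329 gives 6P = 132, so P* = $22 and Q* = 373.
With the tax collected from producers, supply shifts: Qs = 2(P − 30) + 329.
New equilibrium: consumers pay $32, producers receive $2, Q = 333. (Wedge: Pb − Ps = 30.)
Burden on consumers: $10; on producers: $20. (They sum to $30.)
The less price-elastic side of the market bears the larger share of a per-unit tax.

Consumers bear $10 per hour; producers bear $20 per hour.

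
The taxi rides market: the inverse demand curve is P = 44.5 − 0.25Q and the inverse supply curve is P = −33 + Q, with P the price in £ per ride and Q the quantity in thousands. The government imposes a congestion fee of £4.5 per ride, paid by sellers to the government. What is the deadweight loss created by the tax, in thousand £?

Deadweight loss = £8.1 thousand.

Inverting to Q(P) form: Qd = 178 − 4P; Qs = P + 33.
Before the tax: set 178 − 4P = P + 33 → P* = £29, Q* = 62.
With the tax collected from sellers, supply shifts: Qs = (P − 4.5) + 33.
New equilibrium: consumers pay £29.9, sellers receive £25.4, Q = 58.4. (Wedge: Pb − Ps = 4.5.)
Quantity falls by |ΔQ| = |62 − 58.4| = 3.6.
DWL = ½ · t · |ΔQ| = ½ · 4.5 · 3.6 = £8.1.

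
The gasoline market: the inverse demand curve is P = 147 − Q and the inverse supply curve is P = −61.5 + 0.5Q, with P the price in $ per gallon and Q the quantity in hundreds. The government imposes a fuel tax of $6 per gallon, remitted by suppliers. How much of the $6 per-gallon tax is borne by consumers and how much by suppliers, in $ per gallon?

Inverting to Q(P) form: Qd = 147 − P; Qs = 2P + 123.
Without the tax, 147 − P = 2P + 123 gives 3P = 24, so P* = $8 and Q* = 139.
With the tax collected from suppliers, supply shifts: Qs = 2(P − 6) + 123.
Solving gives Q = 135 with consumers paying $12 and suppliers receiving $6 (the $6 wedge).
Burden on consumers: $4; on suppliers: $2. (They sum to $6.)

Consumers bear $4 per gallon; suppliers bear $2 per gallon.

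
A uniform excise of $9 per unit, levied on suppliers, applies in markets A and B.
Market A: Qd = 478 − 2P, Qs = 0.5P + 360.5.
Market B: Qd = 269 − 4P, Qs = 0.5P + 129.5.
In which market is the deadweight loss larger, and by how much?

Market B, by $1.8.

Market A: pre-tax P* = $47, Q* = 384; post-tax Q = 380.4; deadweight loss = $16.2.
Market B: pre-tax P* = $31, Q* = 145; post-tax Q = 141; deadweight loss = $18.
Difference: $16.2 vs $18 → market B is larger by $1.8.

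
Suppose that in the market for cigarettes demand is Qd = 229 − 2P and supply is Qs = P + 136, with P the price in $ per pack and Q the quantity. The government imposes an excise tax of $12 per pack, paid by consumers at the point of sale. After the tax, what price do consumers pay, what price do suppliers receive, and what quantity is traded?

Before the tax: set 229 − 2P = P + 136 → P* = $31, Q* = 167.
With the tax collected from consumers, demand (in seller-price terms) shifts: Qd = 229 − 2(P + 12).
Solving gives Q = 159 with consumers paying $35 and suppliers receiving $23 (the $12 wedge).
The less price-elastic side of the market bears the larger share of a per-unit tax.

Consumers pay $35; suppliers receive $23; quantity = 159.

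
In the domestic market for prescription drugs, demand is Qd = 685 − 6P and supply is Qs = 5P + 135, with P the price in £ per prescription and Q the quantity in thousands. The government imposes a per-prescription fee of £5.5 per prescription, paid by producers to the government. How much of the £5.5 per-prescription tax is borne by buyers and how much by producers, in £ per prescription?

Buyers bear £2.5 per prescription; producers bear £3 per prescription.

Without the tax, 685 − 6P = 5P + 135 gives 11P = 550, so P* = £50 and Q* = 385.
With the tax collected from producers, supply shifts: Qs = 5(P − 5.5) + 135.
Solving gives Q = 370 with buyers paying £52.5 and producers receiving £47 (the £5.5 wedge).
Burden on buyers: £2.5; on producers: £3. (They sum to £5.5.)
The less price-elastic side of the market bears the larger share of a per-unit tax.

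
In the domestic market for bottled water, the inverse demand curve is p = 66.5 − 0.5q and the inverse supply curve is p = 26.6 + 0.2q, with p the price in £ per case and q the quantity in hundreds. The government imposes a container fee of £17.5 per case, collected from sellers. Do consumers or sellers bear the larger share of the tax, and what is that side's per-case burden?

Inverting to q(p) form: qd = 133 − 2p; qs = 5p − 133.
Before the tax: set 133 − 2p = 5p − 133 → p* = £38, q* = 57.
With the tax collected from sellers, supply shifts: qs = 5(p − 17.5) − 133.
New equilibrium: consumers pay £50.5, sellers receive £33, q = 32. (Wedge: pb − ps = 17.5.)
Per-case burden: consumers £12.5, sellers £5.
Consumers take the larger share because demand is less price-elastic here (demand slope 2 vs supply slope 5).

Consumers bear the larger share: £12.5 per case.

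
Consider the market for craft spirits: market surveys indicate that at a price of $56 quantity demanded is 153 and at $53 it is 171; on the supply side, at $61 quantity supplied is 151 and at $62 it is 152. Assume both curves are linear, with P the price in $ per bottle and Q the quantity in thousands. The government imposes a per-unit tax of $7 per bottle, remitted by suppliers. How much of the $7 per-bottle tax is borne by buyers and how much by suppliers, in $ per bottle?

Demand slope: (171 − 153)/(53 − 56) = -6, so Qd = 489 − 6P.
Supply slope: (152 − 151)/(62 − 61) = 1, so Qs = P + 90.
Before the tax: set 489 − 6P = P + 90 → P* = $57, Q* = 147.
With the tax collected from suppliers, supply shifts: Qs = (P − 7) + 90.
Solving gives Q = 141 with buyers paying $58 and suppliers receiving $51 (the $7 wedge).
Burden on buyers: $1; on suppliers: $6. (They sum to $7.)
The less price-elastic side of the market bears the larger share of a per-unit tax.

Buyers bear $1 per bottle; suppliers bear $6 per bottle.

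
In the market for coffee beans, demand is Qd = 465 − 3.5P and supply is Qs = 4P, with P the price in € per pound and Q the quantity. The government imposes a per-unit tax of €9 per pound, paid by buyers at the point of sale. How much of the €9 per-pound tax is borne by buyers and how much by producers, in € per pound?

Before the tax: set 465 − 3.5P = 4P → P* = €62, Q* = 248.
With the tax collected from buyers, demand (in seller-price terms) shifts: Qd = 465 − 3.5(P + 9).
New equilibrium: buyers pay €66.8, producers receive €57.8, Q = 231.2. (Wedge: Pb − Ps = 9.)
Burden on buyers: €4.8; on producers: €4.2. (They sum to €9.)

Buyers bear €4.8 per pound; producers bear €4.2 per pound.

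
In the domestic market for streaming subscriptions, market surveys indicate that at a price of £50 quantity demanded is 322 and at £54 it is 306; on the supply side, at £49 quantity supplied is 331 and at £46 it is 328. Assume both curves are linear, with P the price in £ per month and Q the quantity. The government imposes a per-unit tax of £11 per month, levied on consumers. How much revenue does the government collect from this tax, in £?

Tax revenue = £3533.2.

Demand slope: (306 − 322)/(54 − 50) = -4, so Qd = 522 − 4P.
Supply slope: (328 − 331)/(46 − 49) = 1, so Qs = P + 282.
Without the tax, 522 − 4P = P + 282 gives 5P = 240, so P* = £48 and Q* = 330.
With the tax collected from consumers, demand (in seller-price terms) shifts: Qd = 522 − 4(P + 11).
Solving gives Q = 321.2 with consumers paying £50.2 and suppliers receiving £39.2 (the £11 wedge).
Revenue = t · Q = 11 · 321.2 = £3533.2.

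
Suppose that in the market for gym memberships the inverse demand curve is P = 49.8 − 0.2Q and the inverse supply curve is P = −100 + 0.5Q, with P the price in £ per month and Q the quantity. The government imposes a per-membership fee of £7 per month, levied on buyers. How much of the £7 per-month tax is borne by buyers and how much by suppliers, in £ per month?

Inverting to Q(P) form: Qd = 249 − 5P; Qs = 2P + 200.
Before the tax: set 249 − 5P = 2P + 200 → P* = £7, Q* = 214.
With the tax collected from buyers, demand (in seller-price terms) shifts: Qd = 249 − 5(P + 7).
New equilibrium: buyers pay £9, suppliers receive £2, Q = 204. (Wedge: Pb − Ps = 7.)
Burden on buyers: £2; on suppliers: £5. (They sum to £7.)

Buyers bear £2 per month; suppliers bear £5 per month.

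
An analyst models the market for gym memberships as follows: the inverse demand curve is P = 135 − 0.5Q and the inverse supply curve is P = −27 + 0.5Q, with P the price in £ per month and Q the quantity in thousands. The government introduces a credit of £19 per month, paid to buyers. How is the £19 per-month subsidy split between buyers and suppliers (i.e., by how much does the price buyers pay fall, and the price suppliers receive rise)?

Buyers gain £9.5 per month; suppliers gain £9.5 per month.

Inverting to Q(P) form: Qd = 270 − 2P; Qs = 2P + 54.
Before the subsidy: set 270 − 2P = 2P + 54 → P* = £54, Q* = 162.
With a per-unit subsidy paid to buyers, each effectively pays P − 19, so demand becomes Qd = 270 − 2(P − 19).
Solving gives Q = 181 with buyers paying £44.5 and suppliers receiving £63.5 (the £19 wedge).
Gain to buyers: £9.5; to suppliers: £9.5. (They sum to £19.)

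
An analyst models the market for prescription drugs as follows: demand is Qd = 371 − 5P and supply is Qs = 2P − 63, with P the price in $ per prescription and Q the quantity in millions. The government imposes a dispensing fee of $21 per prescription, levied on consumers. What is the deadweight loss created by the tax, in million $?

Deadweight loss = $315 million.

Before the tax: set 371 − 5P = 2P − 63 → P* = $62, Q* = 61.
With the tax collected from consumers, demand (in seller-price terms) shifts: Qd = 371 − 5(P + 21).
New equilibrium: consumers pay $68, suppliers receive $47, Q = 31. (Wedge: Pb − Ps = 21.)
Quantity falls by |ΔQ| = |61 − 31| = 30.
DWL = ½ · t · |ΔQ| = ½ · 21 · 30 = $315.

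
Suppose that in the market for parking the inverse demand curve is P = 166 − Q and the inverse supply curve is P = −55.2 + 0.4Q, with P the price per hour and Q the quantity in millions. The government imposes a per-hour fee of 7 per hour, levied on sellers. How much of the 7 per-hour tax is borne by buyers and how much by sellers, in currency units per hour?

Buyers bear 5 per hour; sellers bear 2 per hour.

Inverting to Q(P) form: Qd = 166 − P; Qs = 2.5P + 138.
Without the tax, 166 − P = 2.5P + 138 gives 3.5P = 28, so P* = 8 and Q* = 158.
With the tax collected from sellers, supply shifts: Qs = 2.5(P − 7) + 138.
Solving gives Q = 153 with buyers paying 13 and sellers receiving 6 (the 7 wedge).
Burden on buyers: 5; on sellers: 2. (They sum to 7.)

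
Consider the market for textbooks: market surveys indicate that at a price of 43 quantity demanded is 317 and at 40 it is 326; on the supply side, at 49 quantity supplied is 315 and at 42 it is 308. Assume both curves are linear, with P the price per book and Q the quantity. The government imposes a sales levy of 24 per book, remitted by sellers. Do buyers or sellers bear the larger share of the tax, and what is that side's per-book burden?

Sellers bear the larger share: 18 per book.

Demand slope: (326 − 317)/(40 − 43) = -3, so Qd = 446 − 3P.
Supply slope: (308 − 315)/(42 − 49) = 1, so Qs = P + 266.
Before the tax: set 446 − 3P = P + 266 → P* = 45, Q* = 311.
With the tax collected from sellers, supply shifts: Qs = (P − 24) + 266.
New equilibrium: buyers pay 51, sellers receive 27, Q = 293. (Wedge: Pb − Ps = 24.)
Per-book burden: buyers 6, sellers 18.
Sellers take the larger share because supply is less price-elastic here (demand slope 3 vs supply slope 1).
The less price-elastic side of the market bears the larger share of a per-unit tax.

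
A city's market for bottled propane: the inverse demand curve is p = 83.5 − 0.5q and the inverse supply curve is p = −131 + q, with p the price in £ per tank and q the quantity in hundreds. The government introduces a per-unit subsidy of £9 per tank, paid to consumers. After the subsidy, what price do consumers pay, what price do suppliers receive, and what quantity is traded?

Rewrite in direct form: qd = 167 − 2p and qs = p + 131.
Without the subsidy, 167 − 2p = p + 131 gives 3p = 36, so p* = £12 and q* = 143.
With a per-unit subsidy paid to consumers, each effectively pays p − 9, so demand becomes qd = 167 − 2(p − 9).
New equilibrium: consumers pay £9, suppliers receive £18, q = 149. (Wedge: pb − ps = −9.)

Consumers pay £9; suppliers receive £18; quantity = 149.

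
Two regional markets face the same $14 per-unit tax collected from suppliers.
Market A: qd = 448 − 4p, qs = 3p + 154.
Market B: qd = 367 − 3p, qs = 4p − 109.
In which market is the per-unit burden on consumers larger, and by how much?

Market B, by $2.

Market A: pre-tax p* = $42, q* = 280; post-tax q = 256; per-unit burden on consumers = $6.
Market B: pre-tax p* = $68, q* = 163; post-tax q = 139; per-unit burden on consumers = $8.
Difference: $6 vs $8 → market B is larger by $2.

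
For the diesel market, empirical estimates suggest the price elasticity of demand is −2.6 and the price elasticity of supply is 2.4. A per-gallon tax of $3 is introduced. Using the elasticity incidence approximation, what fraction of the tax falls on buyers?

Incidence ratio: buyers' share ≈ εs / (εs + |εd|) = 2.4 / (2.4 + 2.6) = 0.48.
Supply is the less elastic side, so buyers bear the smaller share.

Buyers' share ≈ 0.48.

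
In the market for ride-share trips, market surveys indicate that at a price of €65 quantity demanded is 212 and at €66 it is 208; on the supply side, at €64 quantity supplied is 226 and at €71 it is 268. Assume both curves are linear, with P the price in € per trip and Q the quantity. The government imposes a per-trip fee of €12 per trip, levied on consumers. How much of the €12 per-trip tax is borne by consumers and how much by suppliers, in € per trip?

Consumers bear €7.2 per trip; suppliers bear €4.8 per trip.

Demand slope: (208 − 212)/(66 − 65) = -4, so Qd = 472 − 4P.
Supply slope: (268 − 226)/(71 − 64) = 6, so Qs = 6P − 158.
Without the tax, 472 − 4P = 6P − 158 gives 10P = 630, so P* = €63 and Q* = 220.
With the tax collected from consumers, demand (in seller-price terms) shifts: Qd = 472 − 4(P + 12).
New equilibrium: consumers pay €70.2, suppliers receive €58.2, Q = 191.2. (Wedge: Pb − Ps = 12.)
Burden on consumers: €7.2; on suppliers: €4.8. (They sum to €12.)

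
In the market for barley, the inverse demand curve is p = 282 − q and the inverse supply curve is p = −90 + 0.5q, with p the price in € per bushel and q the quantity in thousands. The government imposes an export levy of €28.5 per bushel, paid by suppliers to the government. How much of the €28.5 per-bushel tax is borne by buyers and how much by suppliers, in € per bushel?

Rewrite in direct form: qd = 282 − p and qs = 2p + 180.
Without the tax, 282 − p = 2p + 180 gives 3p = 102, so p* = €34 and q* = 248.
With the tax collected from suppliers, supply shifts: qs = 2(p − 28.5) + 180.
Solving gives q = 229 with buyers paying €53 and suppliers receiving €24.5 (the €28.5 wedge).
Burden on buyers: €19; on suppliers: €9.5. (They sum to €28.5.)
The less price-elastic side of the market bears the larger share of a per-unit tax.

Buyers bear €19 per bushel; suppliers bear €9.5 per bushel.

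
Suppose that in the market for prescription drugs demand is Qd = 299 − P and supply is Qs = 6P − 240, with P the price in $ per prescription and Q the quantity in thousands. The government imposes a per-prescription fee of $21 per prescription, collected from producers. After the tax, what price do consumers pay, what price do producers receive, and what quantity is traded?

Before the tax: set 299 − P = 6P − 240 → P* = $77, Q* = 222.
With the tax collected from producers, supply shifts: Qs = 6(P − 21) − 240.
New equilibrium: consumers pay $95, producers receive $74, Q = 204. (Wedge: Pb − Ps = 21.)
The less price-elastic side of the market bears the larger share of a per-unit tax.

Consumers pay $95; producers receive $74; quantity = 204.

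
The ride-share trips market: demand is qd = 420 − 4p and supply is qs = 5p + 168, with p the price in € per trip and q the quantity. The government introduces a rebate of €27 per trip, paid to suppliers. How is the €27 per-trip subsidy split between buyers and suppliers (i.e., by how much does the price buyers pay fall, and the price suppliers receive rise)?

Before the subsidy: set 420 − 4p = 5p + 168 → p* = €28, q* = 308.
With a per-unit subsidy paid to suppliers, each receives p + 27 per unit sold, so supply becomes qs = 5(p + 27) + 168.
Solving gives q = 368 with buyers paying €13 and suppliers receiving €40 (the €27 wedge).
Gain to buyers: €15; to suppliers: €12. (They sum to €27.)

Buyers gain €15 per trip; suppliers gain €12 per trip.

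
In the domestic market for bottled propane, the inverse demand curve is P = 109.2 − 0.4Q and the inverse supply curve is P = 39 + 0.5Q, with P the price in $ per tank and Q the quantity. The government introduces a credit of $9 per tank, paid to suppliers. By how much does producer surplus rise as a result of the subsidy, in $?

Producer surplus rises by $415.

Rewrite in direct form: Qd = 273 − 2.5P and Qs = 2P − 78.
Before the subsidy: set 273 − 2.5P = 2P − 78 → P* = $78, Q* = 78.
With a per-unit subsidy paid to suppliers, each receives P + 9 per unit sold, so supply becomes Qs = 2(P + 9) − 78.
New equilibrium: consumers pay $74, suppliers receive $83, Q = 88. (Wedge: Pb − Ps = −9.)
ΔPS is the trapezoid between Q = 88 and Q = 78 of height $5: ½ · (78 + 88) · 5 = $415.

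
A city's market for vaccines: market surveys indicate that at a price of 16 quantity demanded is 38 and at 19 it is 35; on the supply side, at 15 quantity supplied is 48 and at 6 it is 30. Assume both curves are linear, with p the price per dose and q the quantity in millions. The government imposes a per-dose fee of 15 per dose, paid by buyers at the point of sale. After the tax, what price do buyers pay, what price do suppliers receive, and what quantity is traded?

Demand slope: (35 − 38)/(19 − 16) = -1, so qd = 54 − p.
Supply slope: (30 − 48)/(6 − 15) = 2, so qs = 2p + 18.
Before the tax: set 54 − p = 2p + 18 → p* = 12, q* = 42.
With the tax collected from buyers, demand (in seller-price terms) shifts: qd = 54 − (p + 15).
Solving gives q = 32 with buyers paying 22 and suppliers receiving 7 (the 15 wedge).

Buyers pay 22; suppliers receive 7; quantity = 32.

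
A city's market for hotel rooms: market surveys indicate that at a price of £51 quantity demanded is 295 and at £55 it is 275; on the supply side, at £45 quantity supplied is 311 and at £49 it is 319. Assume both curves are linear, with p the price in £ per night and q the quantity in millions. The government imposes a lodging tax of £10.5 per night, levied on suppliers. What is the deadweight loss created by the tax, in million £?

Demand slope: (275 − 295)/(55 − 51) = -5, so qd = 550 − 5p.
Supply slope: (319 − 311)/(49 − 45) = 2, so qs = 2p + 221.
Before the tax: set 550 − 5p = 2p + 221 → p* = £47, q* = 315.
With the tax collected from suppliers, supply shifts: qs = 2(p − 10.5) + 221.
Solving gives q = 300 with buyers paying £50 and suppliers receiving £39.5 (the £10.5 wedge).
Quantity falls by |ΔQ| = |315 − 300| = 15.
DWL = ½ · t · |ΔQ| = ½ · 10.5 · 15 = £78.75.

Deadweight loss = £78.75 million.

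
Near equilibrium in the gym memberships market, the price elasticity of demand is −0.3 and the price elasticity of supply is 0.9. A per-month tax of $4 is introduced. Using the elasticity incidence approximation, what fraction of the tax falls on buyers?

Buyers' share ≈ 0.75.

Incidence ratio: buyers' share ≈ εs / (εs + |εd|) = 0.9 / (0.9 + 0.3) = 0.75.
Supply is the more elastic side, so buyers bear the larger share.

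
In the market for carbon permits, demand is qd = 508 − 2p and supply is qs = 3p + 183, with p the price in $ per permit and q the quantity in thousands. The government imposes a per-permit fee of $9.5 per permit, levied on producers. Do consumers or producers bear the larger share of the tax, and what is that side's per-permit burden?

Without the tax, 508 − 2p = 3p + 183 gives 5p = 325, so p* = $65 and q* = 378.
With the tax collected from producers, supply shifts: qs = 3(p − 9.5) + 183.
New equilibrium: consumers pay $70.7, producers receive $61.2, q = 366.6. (Wedge: pb − ps = 9.5.)
Per-permit burden: consumers $5.7, producers $3.8.
Consumers take the larger share because demand is less price-elastic here (demand slope 2 vs supply slope 3).

Consumers bear the larger share: $5.7 per permit.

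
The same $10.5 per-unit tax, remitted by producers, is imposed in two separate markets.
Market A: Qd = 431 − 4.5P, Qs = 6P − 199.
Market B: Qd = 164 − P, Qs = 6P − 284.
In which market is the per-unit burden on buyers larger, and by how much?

Market B, by $3.

Market A: pre-tax P* = $60, Q* = 161; post-tax Q = 134; per-unit burden on buyers = $6.
Market B: pre-tax P* = $64, Q* = 100; post-tax Q = 91; per-unit burden on buyers = $9.
Difference: $6 vs $9 → market B is larger by $3.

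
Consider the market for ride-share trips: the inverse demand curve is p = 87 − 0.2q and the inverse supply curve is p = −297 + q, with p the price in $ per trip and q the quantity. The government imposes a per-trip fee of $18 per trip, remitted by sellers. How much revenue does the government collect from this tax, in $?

Tax revenue = $5490.

Inverting to q(p) form: qd = 435 − 5p; qs = p + 297.
Before the tax: set 435 − 5p = p + 297 → p* = $23, q* = 320.
With the tax collected from sellers, supply shifts: qs = (p − 18) + 297.
New equilibrium: consumers pay $26, sellers receive $8, q = 305. (Wedge: pb − ps = 18.)
Revenue = t · Q = 18 · 305 = $5490.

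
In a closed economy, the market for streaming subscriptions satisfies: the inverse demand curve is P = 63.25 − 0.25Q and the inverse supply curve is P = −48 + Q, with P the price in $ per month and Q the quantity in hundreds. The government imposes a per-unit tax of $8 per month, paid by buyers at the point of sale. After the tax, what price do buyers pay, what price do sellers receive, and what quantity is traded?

Buyers pay $42.6; sellers receive $34.6; quantity = 82.6.

Rewrite in direct form: Qd = 253 − 4P and Qs = P + 48.
Before the tax: set 253 − 4P = P + 48 → P* = $41, Q* = 89.
With the tax collected from buyers, demand (in seller-price terms) shifts: Qd = 253 − 4(P + 8).
Solving gives Q = 82.6 with buyers paying $42.6 and sellers receiving $34.6 (the $8 wedge).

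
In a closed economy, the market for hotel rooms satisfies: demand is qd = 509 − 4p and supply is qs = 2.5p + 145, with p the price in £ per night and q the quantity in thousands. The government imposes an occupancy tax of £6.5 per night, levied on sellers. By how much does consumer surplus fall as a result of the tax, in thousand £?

Before the tax: set 509 − 4p = 2.5p + 145 → p* = £56, q* = 285.
With the tax collected from sellers, supply shifts: qs = 2.5(p − 6.5) + 145.
New equilibrium: buyers pay £58.5, sellers receive £52, q = 275. (Wedge: pb − ps = 6.5.)
ΔCS is the trapezoid between Q = 275 and Q = 285 of height £2.5: ½ · (285 + 275) · 2.5 = £700.

Consumer surplus falls by £700 thousand.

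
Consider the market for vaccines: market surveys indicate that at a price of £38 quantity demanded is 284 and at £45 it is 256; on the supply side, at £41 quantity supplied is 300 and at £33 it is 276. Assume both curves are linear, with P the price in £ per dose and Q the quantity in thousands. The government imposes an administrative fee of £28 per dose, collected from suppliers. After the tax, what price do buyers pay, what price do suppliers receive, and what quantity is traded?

Demand slope: (256 − 284)/(45 − 38) = -4, so Qd = 436 − 4P.
Supply slope: (276 − 300)/(33 − 41) = 3, so Qs = 3P + 177.
Without the tax, 436 − 4P = 3P + 177 gives 7P = 259, so P* = £37 and Q* = 288.
With the tax collected from suppliers, supply shifts: Qs = 3(P − 28) + 177.
New equilibrium: buyers pay £49, suppliers receive £21, Q = 240. (Wedge: Pb − Ps = 28.)

Buyers pay £49; suppliers receive £21; quantity = 240.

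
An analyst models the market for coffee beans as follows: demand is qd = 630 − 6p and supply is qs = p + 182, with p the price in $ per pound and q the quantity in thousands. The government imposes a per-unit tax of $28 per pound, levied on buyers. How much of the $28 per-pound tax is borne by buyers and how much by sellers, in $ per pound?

Buyers bear $4 per pound; sellers bear $24 per pound.

Without the tax, 630 − 6p = p + 182 gives 7p = 448, so p* = $64 and q* = 246.
With the tax collected from buyers, demand (in seller-price terms) shifts: qd = 630 − 6(p + 28).
Solving gives q = 222 with buyers paying $68 and sellers receiving $40 (the $28 wedge).
Burden on buyers: $4; on sellers: $24. (They sum to $28.)
The less price-elastic side of the market bears the larger share of a per-unit tax.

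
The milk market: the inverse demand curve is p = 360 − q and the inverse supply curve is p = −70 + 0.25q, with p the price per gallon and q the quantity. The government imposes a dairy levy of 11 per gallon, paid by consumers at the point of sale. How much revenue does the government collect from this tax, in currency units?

Rewrite in direct form: qd = 360 − p and qs = 4p + 280.
Without the tax, 360 − p = 4p + 280 gives 5p = 80, so p* = 16 and q* = 344.
With the tax collected from consumers, demand (in seller-price terms) shifts: qd = 360 − (p + 11).
New equilibrium: consumers pay 24.8, suppliers receive 13.8, q = 335.2. (Wedge: pb − ps = 11.)
Revenue = t · Q = 11 · 335.2 = 3687.2.

Tax revenue = 3687.2.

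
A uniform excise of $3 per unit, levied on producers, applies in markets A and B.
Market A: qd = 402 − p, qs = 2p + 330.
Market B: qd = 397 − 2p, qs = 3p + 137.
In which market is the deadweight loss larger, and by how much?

Market B, by $2.4.

Market A: pre-tax p* = $24, q* = 378; post-tax q = 376; deadweight loss = $3.
Market B: pre-tax p* = $52, q* = 293; post-tax q = 289.4; deadweight loss = $5.4.
Difference: $3 vs $5.4 → market B is larger by $2.4.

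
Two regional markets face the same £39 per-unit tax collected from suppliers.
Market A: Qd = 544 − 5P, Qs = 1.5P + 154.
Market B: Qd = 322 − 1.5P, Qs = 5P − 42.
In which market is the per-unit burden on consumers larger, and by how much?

Market A: pre-tax P* = £60, Q* = 244; post-tax Q = 199; per-unit burden on consumers = £9.
Market B: pre-tax P* = £56, Q* = 238; post-tax Q = 193; per-unit burden on consumers = £30.
Difference: £9 vs £30 → market B is larger by £21.

Market B, by £21.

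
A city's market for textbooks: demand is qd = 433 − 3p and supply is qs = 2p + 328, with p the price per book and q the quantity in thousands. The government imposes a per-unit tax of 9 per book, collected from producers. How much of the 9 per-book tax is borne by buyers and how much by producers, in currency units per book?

Before the tax: set 433 − 3p = 2p + 328 → p* = 21, q* = 370.
With the tax collected from producers, supply shifts: qs = 2(p − 9) + 328.
New equilibrium: buyers pay 24.6, producers receive 15.6, q = 359.2. (Wedge: pb − ps = 9.)
Burden on buyers: 3.6; on producers: 5.4. (They sum to 9.)

Buyers bear 3.6 per book; producers bear 5.4 per book.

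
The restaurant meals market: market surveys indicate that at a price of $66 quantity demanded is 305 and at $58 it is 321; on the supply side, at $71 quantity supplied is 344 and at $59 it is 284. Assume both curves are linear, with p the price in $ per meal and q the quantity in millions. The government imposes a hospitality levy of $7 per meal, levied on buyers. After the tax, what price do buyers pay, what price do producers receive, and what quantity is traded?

Demand slope: (321 − 305)/(58 − 66) = -2, so qd = 437 − 2p.
Supply slope: (284 − 344)/(59 − 71) = 5, so qs = 5p − 11.
Before the tax: set 437 − 2p = 5p − 11 → p* = $64, q* = 309.
With the tax collected from buyers, demand (in seller-price terms) shifts: qd = 437 − 2(p + 7).
New equilibrium: buyers pay $69, producers receive $62, q = 299. (Wedge: pb − ps = 7.)
The less price-elastic side of the market bears the larger share of a per-unit tax.

Buyers pay $69; producers receive $62; quantity = 299.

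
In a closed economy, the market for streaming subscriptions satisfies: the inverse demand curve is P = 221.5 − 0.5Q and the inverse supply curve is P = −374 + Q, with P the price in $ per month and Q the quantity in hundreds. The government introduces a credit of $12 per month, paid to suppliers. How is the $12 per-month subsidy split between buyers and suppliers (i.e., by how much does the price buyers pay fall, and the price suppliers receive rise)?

Buyers gain $4 per month; suppliers gain $8 per month.

Rewrite in direct form: Qd = 443 − 2P and Qs = P + 374.
Before the subsidy: set 443 − 2P = P + 374 → P* = $23, Q* = 397.
With a per-unit subsidy paid to suppliers, each receives P + 12 per unit sold, so supply becomes Qs = (P + 12) + 374.
Solving gives Q = 405 with buyers paying $19 and suppliers receiving $31 (the $12 wedge).
Gain to buyers: $4; to suppliers: $8. (They sum to $12.)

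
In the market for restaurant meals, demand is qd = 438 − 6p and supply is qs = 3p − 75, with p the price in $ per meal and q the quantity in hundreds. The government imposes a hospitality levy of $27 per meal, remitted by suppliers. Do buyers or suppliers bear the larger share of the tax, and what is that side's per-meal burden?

Suppliers bear the larger share: $18 per meal.

Without the tax, 438 − 6p = 3p − 75 gives 9p = 513, so p* = $57 and q* = 96.
With the tax collected from suppliers, supply shifts: qs = 3(p − 27) − 75.
New equilibrium: buyers pay $66, suppliers receive $39, q = 42. (Wedge: pb − ps = 27.)
Per-meal burden: buyers $9, suppliers $18.
Suppliers take the larger share because supply is less price-elastic here (demand slope 6 vs supply slope 3).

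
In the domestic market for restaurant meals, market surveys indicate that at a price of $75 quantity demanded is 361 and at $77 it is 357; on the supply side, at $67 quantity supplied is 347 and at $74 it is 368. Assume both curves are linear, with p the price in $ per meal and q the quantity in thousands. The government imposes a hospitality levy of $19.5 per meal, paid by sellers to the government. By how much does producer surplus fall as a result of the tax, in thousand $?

Demand slope: (357 − 361)/(77 − 75) = -2, so qd = 511 − 2p.
Supply slope: (368 − 347)/(74 − 67) = 3, so qs = 3p + 146.
Without the tax, 511 − 2p = 3p + 146 gives 5p = 365, so p* = $73 and q* = 365.
With the tax collected from sellers, supply shifts: qs = 3(p − 19.5) + 146.
Solving gives q = 341.6 with consumers paying $84.7 and sellers receiving $65.2 (the $19.5 wedge).
ΔPS is the trapezoid between Q = 341.6 and Q = 365 of height $7.8: ½ · (365 + 341.6) · 7.8 = $2755.74.

Producer surplus falls by $2755.74 thousand.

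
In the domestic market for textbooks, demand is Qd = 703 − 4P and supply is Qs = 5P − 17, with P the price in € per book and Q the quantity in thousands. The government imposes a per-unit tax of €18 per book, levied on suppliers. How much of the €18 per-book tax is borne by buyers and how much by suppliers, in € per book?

Before the tax: set 703 − 4P = 5P − 17 → P* = €80, Q* = 383.
With the tax collected from suppliers, supply shifts: Qs = 5(P − 18) − 17.
Solving gives Q = 343 with buyers paying €90 and suppliers receiving €72 (the €18 wedge).
Burden on buyers: €10; on suppliers: €8. (They sum to €18.)

Buyers bear €10 per book; suppliers bear €8 per book.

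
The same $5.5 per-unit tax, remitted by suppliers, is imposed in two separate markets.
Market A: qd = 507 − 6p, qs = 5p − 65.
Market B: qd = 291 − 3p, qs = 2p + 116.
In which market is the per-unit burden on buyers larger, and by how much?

Market A: pre-tax p* = $52, q* = 195; post-tax q = 180; per-unit burden on buyers = $2.5.
Market B: pre-tax p* = $35, q* = 186; post-tax q = 179.4; per-unit burden on buyers = $2.2.
Difference: $2.5 vs $2.2 → market A is larger by $0.3.

Market A, by $0.3.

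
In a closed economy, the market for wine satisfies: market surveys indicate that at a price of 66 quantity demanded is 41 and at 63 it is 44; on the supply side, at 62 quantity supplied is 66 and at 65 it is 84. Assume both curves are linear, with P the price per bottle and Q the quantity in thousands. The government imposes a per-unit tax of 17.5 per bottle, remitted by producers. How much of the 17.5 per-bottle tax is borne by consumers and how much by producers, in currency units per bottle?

Consumers bear 15 per bottle; producers bear 2.5 per bottle.

Demand slope: (44 − 41)/(63 − 66) = -1, so Qd = 107 − P.
Supply slope: (84 − 66)/(65 − 62) = 6, so Qs = 6P − 306.
Before the tax: set 107 − P = 6P − 306 → P* = 59, Q* = 48.
With the tax collected from producers, supply shifts: Qs = 6(P − 17.5) − 306.
New equilibrium: consumers pay 74, producers receive 56.5, Q = 33. (Wedge: Pb − Ps = 17.5.)
Burden on consumers: 15; on producers: 2.5. (They sum to 17.5.)
The less price-elastic side of the market bears the larger share of a per-unit tax.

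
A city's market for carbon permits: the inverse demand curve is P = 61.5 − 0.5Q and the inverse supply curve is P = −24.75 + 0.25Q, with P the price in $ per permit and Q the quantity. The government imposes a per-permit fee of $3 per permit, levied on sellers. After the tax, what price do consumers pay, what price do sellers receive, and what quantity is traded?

Consumers pay $6; sellers receive $3; quantity = 111.

Rewrite in direct form: Qd = 123 − 2P and Qs = 4P + 99.
Before the tax: set 123 − 2P = 4P + 99 → P* = $4, Q* = 115.
With the tax collected from sellers, supply shifts: Qs = 4(P − 3) + 99.
Solving gives Q = 111 with consumers paying $6 and sellers receiving $3 (the $3 wedge).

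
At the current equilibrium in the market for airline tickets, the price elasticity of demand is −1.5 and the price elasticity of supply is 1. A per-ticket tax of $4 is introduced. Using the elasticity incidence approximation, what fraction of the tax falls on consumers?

Incidence ratio: consumers' share ≈ εs / (εs + |εd|) = 1 / (1 + 1.5) = 0.4.
Supply is the less elastic side, so consumers bear the smaller share.

Consumers' share ≈ 0.4.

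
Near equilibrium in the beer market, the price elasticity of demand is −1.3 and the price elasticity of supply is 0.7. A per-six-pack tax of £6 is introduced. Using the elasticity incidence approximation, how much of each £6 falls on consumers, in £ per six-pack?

Consumers bear ≈ £2.1 per six-pack.

Incidence ratio: consumers' share ≈ εs / (εs + |εd|) = 0.7 / (0.7 + 1.3) = 0.35.
So consumers bear ≈ 0.35 × £6 = £2.1; sellers bear £3.9.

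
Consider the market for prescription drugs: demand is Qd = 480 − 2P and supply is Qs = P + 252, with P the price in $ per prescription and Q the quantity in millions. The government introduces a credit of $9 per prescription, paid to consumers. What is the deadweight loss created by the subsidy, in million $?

Deadweight loss = $27 million.

Before the subsidy: set 480 − 2P = P + 252 → P* = $76, Q* = 328.
With a per-unit subsidy paid to consumers, each effectively pays P − 9, so demand becomes Qd = 480 − 2(P − 9).
New equilibrium: consumers pay $73, producers receive $82, Q = 334. (Wedge: Pb − Ps = −9.)
Quantity rises by |ΔQ| = |328 − 334| = 6.
DWL = ½ · t · |ΔQ| = ½ · 9 · 6 = $27.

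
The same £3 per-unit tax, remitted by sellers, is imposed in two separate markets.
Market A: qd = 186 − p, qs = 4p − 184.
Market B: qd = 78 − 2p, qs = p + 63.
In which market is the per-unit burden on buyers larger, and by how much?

Market A: pre-tax p* = £74, q* = 112; post-tax q = 109.6; per-unit burden on buyers = £2.4.
Market B: pre-tax p* = £5, q* = 68; post-tax q = 66; per-unit burden on buyers = £1.
Difference: £2.4 vs £1 → market A is larger by £1.4.

Market A, by £1.4.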